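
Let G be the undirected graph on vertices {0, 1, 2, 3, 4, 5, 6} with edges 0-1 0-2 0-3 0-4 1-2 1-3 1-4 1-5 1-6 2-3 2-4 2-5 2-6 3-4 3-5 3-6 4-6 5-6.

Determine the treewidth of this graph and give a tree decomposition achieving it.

Treewidth 4.
Bags: B1 = {1, 2, 3, 4, 6}  B2 = {0, 1, 2, 3, 4}  B3 = {1, 2, 3, 5, 6}
Tree: B1–B2, B1–B3

The largest bag has 5 vertices, giving width 4; this decomposition certifies tw(G) ≤ 4. For the lower bound, the 5 vertices {0, 1, 2, 3, 4} are pairwise adjacent, and any tree decomposition puts a clique entirely inside one bag — forcing width ≥ 4. Hence tw(G) = 4 exactly.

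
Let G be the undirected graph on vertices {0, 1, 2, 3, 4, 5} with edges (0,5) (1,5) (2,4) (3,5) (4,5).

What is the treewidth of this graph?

1

A width-1 tree decomposition is:
Bags: B1 = {4, 5}  B2 = {1, 5}  B3 = {2, 4}  B4 = {0, 5}  B5 = {3, 5}
Tree: B1–B2, B1–B3, B1–B4, B4–B5
Each bag holds 2 vertices, so the decomposition has width 1, which upper-bounds the treewidth. G has an edge, so its treewidth is at least 1. Combining the bounds, tw(G) = 1.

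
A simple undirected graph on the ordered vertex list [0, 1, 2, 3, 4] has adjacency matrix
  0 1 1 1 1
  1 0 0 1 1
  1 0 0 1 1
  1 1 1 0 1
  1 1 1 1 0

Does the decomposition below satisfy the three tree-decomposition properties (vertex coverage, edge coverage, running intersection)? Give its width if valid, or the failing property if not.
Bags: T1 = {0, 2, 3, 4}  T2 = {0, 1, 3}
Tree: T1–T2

A tree decomposition must satisfy three properties: every vertex lies in some bag; for every edge, both endpoints lie together in some bag; and for every vertex, the bags containing it form a connected subtree. Here edge (4,1) lies in no bag, so the decomposition is invalid.

No — edge (4,1) lies in no bag.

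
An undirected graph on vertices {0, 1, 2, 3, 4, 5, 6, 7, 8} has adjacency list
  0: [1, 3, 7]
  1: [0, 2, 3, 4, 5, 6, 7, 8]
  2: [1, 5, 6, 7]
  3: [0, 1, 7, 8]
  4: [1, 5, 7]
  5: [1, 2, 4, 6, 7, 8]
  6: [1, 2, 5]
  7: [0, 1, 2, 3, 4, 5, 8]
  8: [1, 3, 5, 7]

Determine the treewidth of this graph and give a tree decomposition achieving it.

Every bag has size at most 4, so the width is 4 − 1 = 3 and tw(G) ≤ 3. For the lower bound, the 4 vertices {1, 2, 5, 6} are pairwise adjacent, and any tree decomposition puts a clique entirely inside one bag — forcing width ≥ 3. Combining the bounds, tw(G) = 3.

Treewidth 3.
One optimal decomposition is:
Bags: B1 = {1, 5, 7, 8}  B2 = {1, 2, 5, 7}  B3 = {1, 4, 5, 7}  B4 = {1, 2, 5, 6}  B5 = {1, 3, 7, 8}  B6 = {0, 1, 3, 7}
Tree: B1–B2, B1–B3, B2–B4, B1–B5, B5–B6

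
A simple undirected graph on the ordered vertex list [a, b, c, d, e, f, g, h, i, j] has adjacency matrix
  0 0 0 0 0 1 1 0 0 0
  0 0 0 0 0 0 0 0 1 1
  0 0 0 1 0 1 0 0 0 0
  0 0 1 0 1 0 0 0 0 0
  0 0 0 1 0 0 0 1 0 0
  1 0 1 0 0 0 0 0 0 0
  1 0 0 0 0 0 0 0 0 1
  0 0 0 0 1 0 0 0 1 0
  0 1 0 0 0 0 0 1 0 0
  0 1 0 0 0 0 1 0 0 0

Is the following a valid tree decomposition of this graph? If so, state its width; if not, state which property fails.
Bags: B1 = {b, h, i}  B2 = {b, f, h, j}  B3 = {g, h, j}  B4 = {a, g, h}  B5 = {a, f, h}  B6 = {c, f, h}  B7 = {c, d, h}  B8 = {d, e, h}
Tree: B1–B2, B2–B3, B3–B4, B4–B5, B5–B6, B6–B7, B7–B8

A tree decomposition must satisfy three properties: every vertex lies in some bag; for every edge, both endpoints lie together in some bag; and for every vertex, the bags containing it form a connected subtree. Here bags containing vertex f are not connected in the tree, so the decomposition is invalid.

No — bags containing vertex f are not connected in the tree.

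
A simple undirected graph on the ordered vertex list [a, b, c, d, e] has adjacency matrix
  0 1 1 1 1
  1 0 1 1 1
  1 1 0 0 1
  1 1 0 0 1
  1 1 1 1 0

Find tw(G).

3

A width-3 tree decomposition is:
Bags: B1 = {a, b, c, e}  B2 = {a, b, d, e}
Tree: B1–B2
The largest bag has 4 vertices, giving width 3; this decomposition certifies tw(G) ≤ 3. On the other hand G contains the 4-clique {a, b, d, e}. A clique must lie in a single bag of any decomposition, so no decomposition can have width below 3. Combining the bounds, tw(G) = 3.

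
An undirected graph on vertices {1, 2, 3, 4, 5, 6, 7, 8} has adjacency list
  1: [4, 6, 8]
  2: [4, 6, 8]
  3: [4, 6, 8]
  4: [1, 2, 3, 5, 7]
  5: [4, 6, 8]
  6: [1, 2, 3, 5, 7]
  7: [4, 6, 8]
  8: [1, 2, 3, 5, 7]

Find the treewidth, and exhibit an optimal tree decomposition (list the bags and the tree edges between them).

Every bag has size at most 4, so the width is 4 − 1 = 3 and tw(G) ≤ 3. For the lower bound: the 4 vertex sets {5,6}, {1,4}, {8}, {7} are disjoint, each induces a connected subgraph, and every pair is joined by at least one edge of G. Contracting each set to a single vertex therefore yields K_{4} as a minor, and since treewidth is minor-monotone, tw(G) ≥ tw(K_{4}) = 3. Combining the bounds, tw(G) = 3.

Treewidth 3.
One optimal decomposition is:
Bags: B1 = {4, 5, 6, 8}  B2 = {1, 4, 6, 8}  B3 = {4, 6, 7, 8}  B4 = {3, 4, 6, 8}  B5 = {2, 4, 6, 8}
Tree: B1–B2, B2–B3, B3–B4, B4–B5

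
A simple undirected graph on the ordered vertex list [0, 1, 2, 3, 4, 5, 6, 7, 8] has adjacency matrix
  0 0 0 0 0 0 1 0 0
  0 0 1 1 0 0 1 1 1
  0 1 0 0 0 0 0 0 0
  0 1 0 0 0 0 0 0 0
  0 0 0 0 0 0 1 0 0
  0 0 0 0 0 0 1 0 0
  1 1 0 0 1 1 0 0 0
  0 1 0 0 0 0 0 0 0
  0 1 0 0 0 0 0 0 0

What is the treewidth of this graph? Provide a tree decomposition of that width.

The largest bag has 2 vertices, giving width 1; this decomposition certifies tw(G) ≤ 1. Any graph with an edge has treewidth ≥ 1, and G has the edge 1–7. The upper and lower bounds meet at 1, so that is the treewidth.

Treewidth 1.
Bags: B1 = {1, 7}  B2 = {1, 6}  B3 = {5, 6}  B4 = {1, 2}  B5 = {4, 6}  B6 = {1, 3}  B7 = {0, 6}  B8 = {1, 8}
Tree: B1–B2, B2–B3, B1–B4, B3–B5, B2–B6, B5–B7, B1–B8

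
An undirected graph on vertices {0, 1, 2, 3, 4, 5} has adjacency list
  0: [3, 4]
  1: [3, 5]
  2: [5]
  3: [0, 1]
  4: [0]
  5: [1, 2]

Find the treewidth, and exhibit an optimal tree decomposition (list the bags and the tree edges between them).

Each bag holds 2 vertices, so the decomposition has width 1, which upper-bounds the treewidth. Any graph with an edge has treewidth ≥ 1, and G has the edge 2–5. Combining the bounds, tw(G) = 1.

Treewidth 1.
One such decomposition:
Bags: B1 = {2, 5}  B2 = {1, 5}  B3 = {1, 3}  B4 = {0, 3}  B5 = {0, 4}
Tree: B1–B2, B2–B3, B3–B4, B4–B5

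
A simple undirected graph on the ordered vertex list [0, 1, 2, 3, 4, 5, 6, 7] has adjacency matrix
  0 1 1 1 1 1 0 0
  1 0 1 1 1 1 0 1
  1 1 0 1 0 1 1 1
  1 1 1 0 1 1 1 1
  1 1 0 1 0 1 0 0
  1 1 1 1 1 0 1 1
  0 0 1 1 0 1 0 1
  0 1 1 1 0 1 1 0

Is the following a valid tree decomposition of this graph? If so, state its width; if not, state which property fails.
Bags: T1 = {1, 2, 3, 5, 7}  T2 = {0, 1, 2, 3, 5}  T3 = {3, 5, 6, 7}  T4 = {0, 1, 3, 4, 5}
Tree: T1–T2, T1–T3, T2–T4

No — edge (2,6) lies in no bag.

A tree decomposition must satisfy three properties: every vertex lies in some bag; for every edge, both endpoints lie together in some bag; and for every vertex, the bags containing it form a connected subtree. Here edge (2,6) lies in no bag, so the decomposition is invalid.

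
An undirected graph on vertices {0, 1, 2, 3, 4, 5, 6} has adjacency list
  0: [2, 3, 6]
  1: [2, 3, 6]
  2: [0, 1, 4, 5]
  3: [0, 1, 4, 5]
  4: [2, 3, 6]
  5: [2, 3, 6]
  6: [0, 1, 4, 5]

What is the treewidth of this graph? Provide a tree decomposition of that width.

Treewidth 3.
One optimal decomposition is:
Bags: B1 = {0, 2, 3, 6}  B2 = {2, 3, 5, 6}  B3 = {1, 2, 3, 6}  B4 = {2, 3, 4, 6}
Tree: B1–B2, B2–B3, B3–B4

Every bag has size at most 4, so the width is 4 − 1 = 3 and tw(G) ≤ 3. For the lower bound: the 4 vertex sets {0,2}, {3,5}, {6}, {1} are disjoint, each induces a connected subgraph, and every pair is joined by at least one edge of G. Contracting each set to a single vertex therefore yields K_{4} as a minor, and since treewidth is minor-monotone, tw(G) ≥ tw(K_{4}) = 3. Combining the bounds, tw(G) = 3.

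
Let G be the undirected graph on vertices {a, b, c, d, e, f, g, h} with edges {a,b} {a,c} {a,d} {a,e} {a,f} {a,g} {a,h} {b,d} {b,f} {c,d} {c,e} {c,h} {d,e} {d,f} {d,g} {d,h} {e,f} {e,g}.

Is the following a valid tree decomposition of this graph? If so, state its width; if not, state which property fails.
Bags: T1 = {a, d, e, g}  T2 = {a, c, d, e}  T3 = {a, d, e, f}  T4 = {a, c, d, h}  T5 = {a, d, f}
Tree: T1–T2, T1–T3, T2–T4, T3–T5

A tree decomposition must satisfy three properties: every vertex lies in some bag; for every edge, both endpoints lie together in some bag; and for every vertex, the bags containing it form a connected subtree. Here vertex b appears in no bag, so the decomposition is invalid.

No — vertex b appears in no bag.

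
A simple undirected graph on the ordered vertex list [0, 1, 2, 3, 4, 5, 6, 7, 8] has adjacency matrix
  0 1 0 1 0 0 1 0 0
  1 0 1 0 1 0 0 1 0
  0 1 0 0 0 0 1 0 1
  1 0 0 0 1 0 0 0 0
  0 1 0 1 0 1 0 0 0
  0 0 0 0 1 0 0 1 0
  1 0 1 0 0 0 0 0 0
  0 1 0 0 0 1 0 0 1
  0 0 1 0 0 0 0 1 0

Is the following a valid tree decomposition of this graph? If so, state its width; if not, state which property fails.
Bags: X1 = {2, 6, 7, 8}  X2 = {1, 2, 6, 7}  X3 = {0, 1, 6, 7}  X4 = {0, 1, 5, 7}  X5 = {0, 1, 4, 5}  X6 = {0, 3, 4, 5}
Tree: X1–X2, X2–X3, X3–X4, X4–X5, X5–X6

Vertex coverage: the bags together contain {0, 1, 2, 3, 4, 5, 6, 7, 8}, the full vertex set. Edge coverage: each edge of G has both endpoints in at least one bag. Running intersection: for every vertex, the bags containing it form a connected subtree. All three properties hold, so this is a valid tree decomposition of width max|bag| − 1 = 3, and hence tw(G) ≤ 3.

Yes; width 3.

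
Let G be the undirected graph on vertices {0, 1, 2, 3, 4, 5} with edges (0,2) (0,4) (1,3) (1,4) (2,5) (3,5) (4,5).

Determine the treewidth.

A width-2 tree decomposition is:
Bags: B1 = {1, 3, 4}  B2 = {3, 4, 5}  B3 = {0, 4, 5}  B4 = {0, 2, 5}
Tree: B1–B2, B2–B3, B3–B4
The largest bag has 3 vertices, giving width 2; this decomposition certifies tw(G) ≤ 2. The edges 1–3–5–4–1 form a cycle, so G is not a tree and its treewidth is at least 2. The upper and lower bounds meet at 2, so that is the treewidth.

2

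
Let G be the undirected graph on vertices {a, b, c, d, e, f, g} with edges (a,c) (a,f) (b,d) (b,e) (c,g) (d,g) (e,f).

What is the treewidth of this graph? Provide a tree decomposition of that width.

Every bag has size at most 3, so the width is 3 − 1 = 2 and tw(G) ≤ 2. Since f–e–b–d–g–c–a–f is a cycle in G, G is not acyclic. Forests are exactly the graphs of treewidth ≤ 1, so tw(G) ≥ 2. The upper and lower bounds meet at 2, so that is the treewidth.

Treewidth 2.
One optimal decomposition is:
Bags: B1 = {b, e, f}  B2 = {b, d, f}  B3 = {d, f, g}  B4 = {c, f, g}  B5 = {a, c, f}
Tree: B1–B2, B2–B3, B3–B4, B4–B5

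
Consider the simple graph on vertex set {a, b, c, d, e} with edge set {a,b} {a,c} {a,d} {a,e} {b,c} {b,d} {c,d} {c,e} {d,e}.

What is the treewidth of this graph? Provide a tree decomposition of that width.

Treewidth 3.
Bags: B1 = {a, b, c, d}  B2 = {a, c, d, e}
Tree: B1–B2

The largest bag has 4 vertices, giving width 3; this decomposition certifies tw(G) ≤ 3. Conversely, {a, c, d, e} is a clique of size 4, and the vertices of any clique must share a bag in every tree decomposition; so some bag has ≥ 4 vertices and tw(G) ≥ 3. Therefore the treewidth is 3.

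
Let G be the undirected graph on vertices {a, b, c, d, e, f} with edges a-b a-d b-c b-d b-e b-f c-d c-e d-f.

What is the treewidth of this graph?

A width-2 tree decomposition is:
Bags: B1 = {b, d, f}  B2 = {b, c, d}  B3 = {b, c, e}  B4 = {a, b, d}
Tree: B1–B2, B2–B3, B1–B4
Every bag has size at most 3, so the width is 3 − 1 = 2 and tw(G) ≤ 2. Conversely, {a, b, d} is a clique of size 3, and the vertices of any clique must share a bag in every tree decomposition; so some bag has ≥ 3 vertices and tw(G) ≥ 2. The upper and lower bounds meet at 2, so that is the treewidth.

2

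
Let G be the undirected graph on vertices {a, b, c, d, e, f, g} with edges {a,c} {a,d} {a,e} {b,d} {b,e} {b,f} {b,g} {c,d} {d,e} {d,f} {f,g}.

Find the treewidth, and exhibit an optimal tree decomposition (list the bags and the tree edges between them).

Treewidth 2.
Bags: B1 = {b, f, g}  B2 = {b, d, f}  B3 = {b, d, e}  B4 = {a, d, e}  B5 = {a, c, d}
Tree: B1–B2, B2–B3, B3–B4, B4–B5

Every bag has size at most 3, so the width is 3 − 1 = 2 and tw(G) ≤ 2. For the lower bound, the 3 vertices {a, c, d} are pairwise adjacent, and any tree decomposition puts a clique entirely inside one bag — forcing width ≥ 2. The upper and lower bounds meet at 2, so that is the treewidth.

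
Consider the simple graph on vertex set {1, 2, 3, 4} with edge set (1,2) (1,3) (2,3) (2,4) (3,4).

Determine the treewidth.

2

A width-2 tree decomposition is:
Bags: B1 = {2, 3, 4}  B2 = {1, 2, 3}
Tree: B1–B2
Each bag holds 3 vertices, so the decomposition has width 2, which upper-bounds the treewidth. For the lower bound, the 3 vertices {1, 2, 3} are pairwise adjacent, and any tree decomposition puts a clique entirely inside one bag — forcing width ≥ 2. The upper and lower bounds meet at 2, so that is the treewidth.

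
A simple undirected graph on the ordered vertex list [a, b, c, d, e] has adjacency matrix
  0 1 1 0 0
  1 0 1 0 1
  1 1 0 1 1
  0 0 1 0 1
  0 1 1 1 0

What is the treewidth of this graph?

A width-2 tree decomposition is:
Bags: B1 = {b, c, e}  B2 = {a, b, c}  B3 = {c, d, e}
Tree: B1–B2, B1–B3
Each bag holds 3 vertices, so the decomposition has width 2, which upper-bounds the treewidth. Conversely, {c, d, e} is a clique of size 3, and the vertices of any clique must share a bag in every tree decomposition; so some bag has ≥ 3 vertices and tw(G) ≥ 2. Combining the bounds, tw(G) = 2.

2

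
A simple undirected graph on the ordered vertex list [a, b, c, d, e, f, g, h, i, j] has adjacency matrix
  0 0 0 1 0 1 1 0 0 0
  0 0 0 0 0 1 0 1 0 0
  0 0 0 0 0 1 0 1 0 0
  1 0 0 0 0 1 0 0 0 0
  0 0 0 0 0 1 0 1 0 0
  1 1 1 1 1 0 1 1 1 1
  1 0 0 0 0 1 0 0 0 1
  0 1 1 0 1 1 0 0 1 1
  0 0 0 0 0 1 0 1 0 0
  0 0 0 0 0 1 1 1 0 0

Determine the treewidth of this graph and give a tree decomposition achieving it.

Treewidth 2.
Bags: B1 = {f, h, j}  B2 = {f, g, j}  B3 = {c, f, h}  B4 = {f, h, i}  B5 = {e, f, h}  B6 = {b, f, h}  B7 = {a, f, g}  B8 = {a, d, f}
Tree: B1–B2, B1–B3, B1–B4, B4–B5, B3–B6, B2–B7, B7–B8

Every bag has size at most 3, so the width is 3 − 1 = 2 and tw(G) ≤ 2. For the lower bound, the 3 vertices {a, d, f} are pairwise adjacent, and any tree decomposition puts a clique entirely inside one bag — forcing width ≥ 2. Hence tw(G) = 2 exactly.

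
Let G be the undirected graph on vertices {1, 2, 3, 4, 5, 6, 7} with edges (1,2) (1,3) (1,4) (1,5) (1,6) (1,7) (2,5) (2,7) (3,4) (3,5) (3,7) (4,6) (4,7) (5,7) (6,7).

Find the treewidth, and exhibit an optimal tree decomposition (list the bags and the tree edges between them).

Each bag holds 4 vertices, so the decomposition has width 3, which upper-bounds the treewidth. For the lower bound, the 4 vertices {1, 2, 5, 7} are pairwise adjacent, and any tree decomposition puts a clique entirely inside one bag — forcing width ≥ 3. Combining the bounds, tw(G) = 3.

Treewidth 3.
One such decomposition:
Bags: B1 = {1, 3, 4, 7}  B2 = {1, 4, 6, 7}  B3 = {1, 3, 5, 7}  B4 = {1, 2, 5, 7}
Tree: B1–B2, B1–B3, B3–B4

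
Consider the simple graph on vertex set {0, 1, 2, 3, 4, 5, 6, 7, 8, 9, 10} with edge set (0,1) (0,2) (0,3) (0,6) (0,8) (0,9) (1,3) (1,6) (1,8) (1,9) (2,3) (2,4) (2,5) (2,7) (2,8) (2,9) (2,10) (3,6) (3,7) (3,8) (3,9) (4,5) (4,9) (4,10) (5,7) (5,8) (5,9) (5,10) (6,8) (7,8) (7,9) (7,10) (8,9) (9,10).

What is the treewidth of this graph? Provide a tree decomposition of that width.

The largest bag has 5 vertices, giving width 4; this decomposition certifies tw(G) ≤ 4. For the lower bound, the 5 vertices {0, 1, 3, 8, 9} are pairwise adjacent, and any tree decomposition puts a clique entirely inside one bag — forcing width ≥ 4. Therefore the treewidth is 4.

Treewidth 4.
Bags: B1 = {2, 3, 7, 8, 9}  B2 = {2, 5, 7, 8, 9}  B3 = {2, 5, 7, 9, 10}  B4 = {2, 4, 5, 9, 10}  B5 = {0, 2, 3, 8, 9}  B6 = {0, 1, 3, 8, 9}  B7 = {0, 1, 3, 6, 8}
Tree: B1–B2, B2–B3, B3–B4, B1–B5, B5–B6, B6–B7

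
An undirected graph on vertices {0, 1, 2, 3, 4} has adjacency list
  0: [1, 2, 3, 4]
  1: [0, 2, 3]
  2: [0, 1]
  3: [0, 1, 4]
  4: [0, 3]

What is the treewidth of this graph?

2

A width-2 tree decomposition is:
Bags: B1 = {0, 1, 3}  B2 = {0, 3, 4}  B3 = {0, 1, 2}
Tree: B1–B2, B1–B3
Each bag holds 3 vertices, so the decomposition has width 2, which upper-bounds the treewidth. On the other hand G contains the 3-clique {0, 1, 2}. A clique must lie in a single bag of any decomposition, so no decomposition can have width below 2. Therefore the treewidth is 2.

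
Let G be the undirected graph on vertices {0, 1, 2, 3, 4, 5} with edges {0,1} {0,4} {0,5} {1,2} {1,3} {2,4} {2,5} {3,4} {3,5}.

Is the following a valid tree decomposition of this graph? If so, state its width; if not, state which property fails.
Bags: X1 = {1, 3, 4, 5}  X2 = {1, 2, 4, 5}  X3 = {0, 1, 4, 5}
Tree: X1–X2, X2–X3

Vertex coverage: the bags together contain {0, 1, 2, 3, 4, 5}, the full vertex set. Edge coverage: each edge of G has both endpoints in at least one bag. Running intersection: for every vertex, the bags containing it form a connected subtree. All three properties hold, so this is a valid tree decomposition of width max|bag| − 1 = 3, and hence tw(G) ≤ 3.

Yes; width 3.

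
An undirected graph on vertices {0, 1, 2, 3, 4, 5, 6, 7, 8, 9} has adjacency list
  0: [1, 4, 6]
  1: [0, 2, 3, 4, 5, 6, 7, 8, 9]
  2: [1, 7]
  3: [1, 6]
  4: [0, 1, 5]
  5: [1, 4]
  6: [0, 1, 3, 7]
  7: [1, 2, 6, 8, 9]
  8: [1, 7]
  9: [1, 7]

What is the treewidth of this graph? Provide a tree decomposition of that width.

Treewidth 2.
One optimal decomposition is:
Bags: B1 = {1, 3, 6}  B2 = {1, 6, 7}  B3 = {1, 7, 9}  B4 = {0, 1, 6}  B5 = {0, 1, 4}  B6 = {1, 4, 5}  B7 = {1, 2, 7}  B8 = {1, 7, 8}
Tree: B1–B2, B2–B3, B2–B4, B4–B5, B5–B6, B3–B7, B2–B8

The largest bag has 3 vertices, giving width 2; this decomposition certifies tw(G) ≤ 2. For the lower bound, the 3 vertices {0, 1, 4} are pairwise adjacent, and any tree decomposition puts a clique entirely inside one bag — forcing width ≥ 2. Hence tw(G) = 2 exactly.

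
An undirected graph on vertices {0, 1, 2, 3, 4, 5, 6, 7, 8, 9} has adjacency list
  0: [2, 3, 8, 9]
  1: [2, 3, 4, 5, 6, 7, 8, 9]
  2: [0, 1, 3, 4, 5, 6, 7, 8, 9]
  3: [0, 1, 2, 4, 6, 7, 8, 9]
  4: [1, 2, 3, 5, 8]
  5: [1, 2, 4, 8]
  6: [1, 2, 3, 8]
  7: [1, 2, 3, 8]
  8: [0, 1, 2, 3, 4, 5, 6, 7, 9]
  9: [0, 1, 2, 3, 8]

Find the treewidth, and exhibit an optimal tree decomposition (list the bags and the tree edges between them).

Each bag holds 5 vertices, so the decomposition has width 4, which upper-bounds the treewidth. For the lower bound, the 5 vertices {0, 2, 3, 8, 9} are pairwise adjacent, and any tree decomposition puts a clique entirely inside one bag — forcing width ≥ 4. Therefore the treewidth is 4.

Treewidth 4.
Bags: B1 = {1, 2, 3, 7, 8}  B2 = {1, 2, 3, 8, 9}  B3 = {1, 2, 3, 4, 8}  B4 = {1, 2, 4, 5, 8}  B5 = {0, 2, 3, 8, 9}  B6 = {1, 2, 3, 6, 8}
Tree: B1–B2, B2–B3, B3–B4, B2–B5, B2–B6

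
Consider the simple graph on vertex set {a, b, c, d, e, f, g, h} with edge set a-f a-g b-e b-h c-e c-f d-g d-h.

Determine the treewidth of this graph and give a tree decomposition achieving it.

Treewidth 2.
Bags: B1 = {b, d, h}  B2 = {b, d, e}  B3 = {c, d, e}  B4 = {c, d, f}  B5 = {a, d, f}  B6 = {a, d, g}
Tree: B1–B2, B2–B3, B3–B4, B4–B5, B5–B6

The largest bag has 3 vertices, giving width 2; this decomposition certifies tw(G) ≤ 2. Since d–h–b–e–c–f–a–g–d is a cycle in G, G is not acyclic. Forests are exactly the graphs of treewidth ≤ 1, so tw(G) ≥ 2. Hence tw(G) = 2 exactly.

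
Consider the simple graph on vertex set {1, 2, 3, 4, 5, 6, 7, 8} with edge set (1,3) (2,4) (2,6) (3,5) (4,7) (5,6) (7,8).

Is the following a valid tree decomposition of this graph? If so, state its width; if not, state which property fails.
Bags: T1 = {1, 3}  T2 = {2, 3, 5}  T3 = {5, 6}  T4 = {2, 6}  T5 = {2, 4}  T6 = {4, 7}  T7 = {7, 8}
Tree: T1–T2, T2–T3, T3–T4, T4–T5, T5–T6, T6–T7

No — bags containing vertex 2 are not connected in the tree.

A tree decomposition must satisfy three properties: every vertex lies in some bag; for every edge, both endpoints lie together in some bag; and for every vertex, the bags containing it form a connected subtree. Here bags containing vertex 2 are not connected in the tree, so the decomposition is invalid.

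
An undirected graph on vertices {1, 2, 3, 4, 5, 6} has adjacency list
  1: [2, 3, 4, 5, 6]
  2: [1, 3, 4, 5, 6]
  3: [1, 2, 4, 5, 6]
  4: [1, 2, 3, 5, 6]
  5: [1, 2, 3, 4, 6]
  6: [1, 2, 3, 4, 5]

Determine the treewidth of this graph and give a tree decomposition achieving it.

With just one bag of size 6, the width is 6 − 1 = 5, so tw(G) ≤ 5. Conversely, {1, 2, 3, 4, 5, 6} is a clique of size 6, and the vertices of any clique must share a bag in every tree decomposition; so some bag has ≥ 6 vertices and tw(G) ≥ 5. Hence tw(G) = 5 exactly.

Treewidth 5.
One optimal decomposition is:
Bags: B1 = {1, 2, 3, 4, 5, 6}
Tree: (single bag)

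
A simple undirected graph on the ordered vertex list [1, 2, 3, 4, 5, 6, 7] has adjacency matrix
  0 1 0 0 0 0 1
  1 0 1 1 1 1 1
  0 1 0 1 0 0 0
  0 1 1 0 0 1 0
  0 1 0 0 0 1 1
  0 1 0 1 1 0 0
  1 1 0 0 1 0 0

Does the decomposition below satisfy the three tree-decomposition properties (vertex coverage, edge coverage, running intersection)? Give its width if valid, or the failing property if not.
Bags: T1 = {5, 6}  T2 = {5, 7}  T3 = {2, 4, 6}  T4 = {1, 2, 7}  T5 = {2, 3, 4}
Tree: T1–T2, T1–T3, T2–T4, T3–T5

A tree decomposition must satisfy three properties: every vertex lies in some bag; for every edge, both endpoints lie together in some bag; and for every vertex, the bags containing it form a connected subtree. Here edge (2,5) lies in no bag, so the decomposition is invalid.

No — edge (2,5) lies in no bag.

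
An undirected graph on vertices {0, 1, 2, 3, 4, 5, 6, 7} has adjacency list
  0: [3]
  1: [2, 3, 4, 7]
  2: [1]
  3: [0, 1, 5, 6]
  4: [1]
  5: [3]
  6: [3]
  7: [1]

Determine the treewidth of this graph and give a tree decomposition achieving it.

Every bag has size at most 2, so the width is 2 − 1 = 1 and tw(G) ≤ 1. Any graph with an edge has treewidth ≥ 1, and G has the edge 3–1. Hence tw(G) = 1 exactly.

Treewidth 1.
Bags: B1 = {1, 3}  B2 = {3, 6}  B3 = {0, 3}  B4 = {1, 7}  B5 = {1, 2}  B6 = {1, 4}  B7 = {3, 5}
Tree: B1–B2, B1–B3, B1–B4, B1–B5, B4–B6, B1–B7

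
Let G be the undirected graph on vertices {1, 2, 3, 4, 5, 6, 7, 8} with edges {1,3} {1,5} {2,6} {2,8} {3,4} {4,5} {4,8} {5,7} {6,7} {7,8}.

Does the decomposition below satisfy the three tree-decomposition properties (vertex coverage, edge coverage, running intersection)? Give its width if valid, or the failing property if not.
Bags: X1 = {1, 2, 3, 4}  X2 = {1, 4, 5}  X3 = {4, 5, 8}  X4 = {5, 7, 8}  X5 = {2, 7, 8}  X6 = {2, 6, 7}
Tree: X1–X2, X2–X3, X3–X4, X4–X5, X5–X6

No — bags containing vertex 2 are not connected in the tree.

A tree decomposition must satisfy three properties: every vertex lies in some bag; for every edge, both endpoints lie together in some bag; and for every vertex, the bags containing it form a connected subtree. Here bags containing vertex 2 are not connected in the tree, so the decomposition is invalid.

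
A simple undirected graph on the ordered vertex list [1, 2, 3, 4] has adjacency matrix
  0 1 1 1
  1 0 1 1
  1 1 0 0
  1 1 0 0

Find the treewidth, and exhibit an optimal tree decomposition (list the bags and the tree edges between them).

Treewidth 2.
One optimal decomposition is:
Bags: B1 = {1, 2, 4}  B2 = {1, 2, 3}
Tree: B1–B2

Every bag has size at most 3, so the width is 3 − 1 = 2 and tw(G) ≤ 2. Conversely, {1, 2, 3} is a clique of size 3, and the vertices of any clique must share a bag in every tree decomposition; so some bag has ≥ 3 vertices and tw(G) ≥ 2. The upper and lower bounds meet at 2, so that is the treewidth.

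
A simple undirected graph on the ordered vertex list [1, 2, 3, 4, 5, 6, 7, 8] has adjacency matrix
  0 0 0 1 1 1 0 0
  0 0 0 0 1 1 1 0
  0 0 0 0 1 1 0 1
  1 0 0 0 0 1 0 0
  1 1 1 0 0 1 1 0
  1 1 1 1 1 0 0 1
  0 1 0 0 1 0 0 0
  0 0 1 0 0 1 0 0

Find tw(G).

A width-2 tree decomposition is:
Bags: B1 = {2, 5, 7}  B2 = {2, 5, 6}  B3 = {1, 5, 6}  B4 = {3, 5, 6}  B5 = {3, 6, 8}  B6 = {1, 4, 6}
Tree: B1–B2, B2–B3, B3–B4, B4–B5, B3–B6
Every bag has size at most 3, so the width is 3 − 1 = 2 and tw(G) ≤ 2. For the lower bound, the 3 vertices {3, 6, 8} are pairwise adjacent, and any tree decomposition puts a clique entirely inside one bag — forcing width ≥ 2. Hence tw(G) = 2 exactly.

2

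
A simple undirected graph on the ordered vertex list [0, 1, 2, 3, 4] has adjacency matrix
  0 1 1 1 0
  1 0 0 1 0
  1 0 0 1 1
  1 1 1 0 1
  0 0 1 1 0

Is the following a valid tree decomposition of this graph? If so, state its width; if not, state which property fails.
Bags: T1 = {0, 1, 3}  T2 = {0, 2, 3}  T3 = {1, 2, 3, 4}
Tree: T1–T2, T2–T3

No — bags containing vertex 1 are not connected in the tree.

A tree decomposition must satisfy three properties: every vertex lies in some bag; for every edge, both endpoints lie together in some bag; and for every vertex, the bags containing it form a connected subtree. Here bags containing vertex 1 are not connected in the tree, so the decomposition is invalid.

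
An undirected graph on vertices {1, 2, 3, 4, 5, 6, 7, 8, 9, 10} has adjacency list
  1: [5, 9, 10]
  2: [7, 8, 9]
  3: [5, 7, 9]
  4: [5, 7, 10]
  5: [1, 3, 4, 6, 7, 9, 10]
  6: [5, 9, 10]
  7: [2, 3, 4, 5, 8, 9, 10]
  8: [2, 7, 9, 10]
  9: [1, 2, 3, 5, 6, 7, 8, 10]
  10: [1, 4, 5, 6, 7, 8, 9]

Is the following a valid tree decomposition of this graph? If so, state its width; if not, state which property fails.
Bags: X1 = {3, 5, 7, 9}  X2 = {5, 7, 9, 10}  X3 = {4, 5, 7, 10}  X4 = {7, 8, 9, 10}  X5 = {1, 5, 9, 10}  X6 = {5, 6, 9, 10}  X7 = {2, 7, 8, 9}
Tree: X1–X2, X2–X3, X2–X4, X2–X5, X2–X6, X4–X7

Yes; width 3.

Every vertex of G appears in some bag (union = {1, 2, 3, 4, 5, 6, 7, 8, 9, 10}); every edge is covered by a bag; and for each vertex v the set of bags containing v is connected in the bag tree. The decomposition is therefore valid. The largest bag has 4 vertices, so the width is 3.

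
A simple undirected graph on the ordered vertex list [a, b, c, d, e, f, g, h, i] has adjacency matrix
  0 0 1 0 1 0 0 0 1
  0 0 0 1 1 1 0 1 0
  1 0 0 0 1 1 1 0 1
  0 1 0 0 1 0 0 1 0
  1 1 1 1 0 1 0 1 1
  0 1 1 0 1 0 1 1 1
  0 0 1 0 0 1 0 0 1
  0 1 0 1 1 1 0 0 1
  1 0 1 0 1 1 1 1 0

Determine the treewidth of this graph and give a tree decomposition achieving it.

The largest bag has 4 vertices, giving width 3; this decomposition certifies tw(G) ≤ 3. On the other hand G contains the 4-clique {c, f, g, i}. A clique must lie in a single bag of any decomposition, so no decomposition can have width below 3. Combining the bounds, tw(G) = 3.

Treewidth 3.
One optimal decomposition is:
Bags: B1 = {c, e, f, i}  B2 = {e, f, h, i}  B3 = {b, e, f, h}  B4 = {b, d, e, h}  B5 = {c, f, g, i}  B6 = {a, c, e, i}
Tree: B1–B2, B2–B3, B3–B4, B1–B5, B1–B6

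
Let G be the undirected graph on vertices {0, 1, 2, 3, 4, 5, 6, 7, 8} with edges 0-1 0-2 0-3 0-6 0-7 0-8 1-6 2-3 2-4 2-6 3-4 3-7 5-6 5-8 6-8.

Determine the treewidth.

2

A width-2 tree decomposition is:
Bags: B1 = {0, 2, 3}  B2 = {0, 2, 6}  B3 = {0, 1, 6}  B4 = {0, 6, 8}  B5 = {5, 6, 8}  B6 = {2, 3, 4}  B7 = {0, 3, 7}
Tree: B1–B2, B2–B3, B2–B4, B4–B5, B1–B6, B1–B7
Each bag holds 3 vertices, so the decomposition has width 2, which upper-bounds the treewidth. For the lower bound, the 3 vertices {0, 2, 3} are pairwise adjacent, and any tree decomposition puts a clique entirely inside one bag — forcing width ≥ 2. Hence tw(G) = 2 exactly.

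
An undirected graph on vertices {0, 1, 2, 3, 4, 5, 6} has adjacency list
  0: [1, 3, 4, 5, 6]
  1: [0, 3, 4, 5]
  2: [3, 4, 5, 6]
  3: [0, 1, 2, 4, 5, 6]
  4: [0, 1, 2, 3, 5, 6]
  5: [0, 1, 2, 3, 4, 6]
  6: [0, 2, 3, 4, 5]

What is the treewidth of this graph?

A width-4 tree decomposition is:
Bags: B1 = {0, 1, 3, 4, 5}  B2 = {0, 3, 4, 5, 6}  B3 = {2, 3, 4, 5, 6}
Tree: B1–B2, B2–B3
Each bag holds 5 vertices, so the decomposition has width 4, which upper-bounds the treewidth. On the other hand G contains the 5-clique {0, 1, 3, 4, 5}. A clique must lie in a single bag of any decomposition, so no decomposition can have width below 4. The upper and lower bounds meet at 4, so that is the treewidth.

4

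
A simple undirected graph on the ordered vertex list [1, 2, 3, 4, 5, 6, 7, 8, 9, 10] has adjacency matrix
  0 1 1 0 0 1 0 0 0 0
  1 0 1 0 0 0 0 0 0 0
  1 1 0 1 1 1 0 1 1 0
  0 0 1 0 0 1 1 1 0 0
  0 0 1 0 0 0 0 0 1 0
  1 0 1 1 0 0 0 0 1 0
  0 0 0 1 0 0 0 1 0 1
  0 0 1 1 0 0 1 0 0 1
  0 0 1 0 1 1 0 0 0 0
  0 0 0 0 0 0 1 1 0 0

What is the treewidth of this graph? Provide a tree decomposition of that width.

Each bag holds 3 vertices, so the decomposition has width 2, which upper-bounds the treewidth. Conversely, {7, 8, 10} is a clique of size 3, and the vertices of any clique must share a bag in every tree decomposition; so some bag has ≥ 3 vertices and tw(G) ≥ 2. Combining the bounds, tw(G) = 2.

Treewidth 2.
Bags: B1 = {3, 6, 9}  B2 = {3, 4, 6}  B3 = {3, 4, 8}  B4 = {1, 3, 6}  B5 = {3, 5, 9}  B6 = {1, 2, 3}  B7 = {4, 7, 8}  B8 = {7, 8, 10}
Tree: B1–B2, B2–B3, B1–B4, B1–B5, B4–B6, B3–B7, B7–B8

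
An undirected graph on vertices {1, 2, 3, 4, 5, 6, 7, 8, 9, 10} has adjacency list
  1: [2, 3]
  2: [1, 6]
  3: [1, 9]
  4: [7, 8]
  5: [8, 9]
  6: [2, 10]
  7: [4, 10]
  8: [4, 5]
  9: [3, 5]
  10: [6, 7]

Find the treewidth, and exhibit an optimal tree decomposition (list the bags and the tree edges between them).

Treewidth 2.
One optimal decomposition is:
Bags: B1 = {4, 7, 8}  B2 = {7, 8, 10}  B3 = {6, 8, 10}  B4 = {2, 6, 8}  B5 = {1, 2, 8}  B6 = {1, 3, 8}  B7 = {3, 8, 9}  B8 = {5, 8, 9}
Tree: B1–B2, B2–B3, B3–B4, B4–B5, B5–B6, B6–B7, B7–B8

Every bag has size at most 3, so the width is 3 − 1 = 2 and tw(G) ≤ 2. The edges 8–4–7–10–6–2–1–3–9–5–8 form a cycle, so G is not a tree and its treewidth is at least 2. Therefore the treewidth is 2.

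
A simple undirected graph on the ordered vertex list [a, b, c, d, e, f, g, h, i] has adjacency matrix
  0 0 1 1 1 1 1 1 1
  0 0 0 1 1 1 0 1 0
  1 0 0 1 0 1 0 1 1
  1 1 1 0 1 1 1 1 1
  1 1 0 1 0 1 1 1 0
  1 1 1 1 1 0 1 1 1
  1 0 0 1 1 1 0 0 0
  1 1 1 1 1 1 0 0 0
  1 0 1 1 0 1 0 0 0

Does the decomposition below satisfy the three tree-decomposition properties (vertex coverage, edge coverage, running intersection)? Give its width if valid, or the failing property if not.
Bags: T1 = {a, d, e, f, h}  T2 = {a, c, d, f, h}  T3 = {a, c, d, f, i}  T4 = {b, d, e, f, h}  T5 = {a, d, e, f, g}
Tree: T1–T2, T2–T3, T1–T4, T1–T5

Yes; width 4.

Checking the three conditions: (i) the bags cover all of {a, b, c, d, e, f, g, h, i}; (ii) for each edge, some bag contains both endpoints; (iii) the bags containing any fixed vertex form a subtree. All hold, so the decomposition is valid with width 5 − 1 = 4.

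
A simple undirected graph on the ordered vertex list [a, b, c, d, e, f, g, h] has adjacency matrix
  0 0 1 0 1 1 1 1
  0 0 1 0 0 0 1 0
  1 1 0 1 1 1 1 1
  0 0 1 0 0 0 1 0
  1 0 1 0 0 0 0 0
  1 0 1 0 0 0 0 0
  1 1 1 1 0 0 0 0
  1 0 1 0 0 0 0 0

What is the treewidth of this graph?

2

A width-2 tree decomposition is:
Bags: B1 = {b, c, g}  B2 = {a, c, g}  B3 = {a, c, e}  B4 = {a, c, h}  B5 = {a, c, f}  B6 = {c, d, g}
Tree: B1–B2, B2–B3, B3–B4, B4–B5, B2–B6
The largest bag has 3 vertices, giving width 2; this decomposition certifies tw(G) ≤ 2. For the lower bound, the 3 vertices {c, d, g} are pairwise adjacent, and any tree decomposition puts a clique entirely inside one bag — forcing width ≥ 2. Therefore the treewidth is 2.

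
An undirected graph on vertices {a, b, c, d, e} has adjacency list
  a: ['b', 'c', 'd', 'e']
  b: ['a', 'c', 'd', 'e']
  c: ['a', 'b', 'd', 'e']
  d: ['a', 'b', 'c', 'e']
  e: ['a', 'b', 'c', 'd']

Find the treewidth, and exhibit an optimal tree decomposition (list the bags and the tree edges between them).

A single bag containing all 5 vertices is trivially a valid decomposition of width 4. For the lower bound, the 5 vertices {a, b, c, d, e} are pairwise adjacent, and any tree decomposition puts a clique entirely inside one bag — forcing width ≥ 4. Therefore the treewidth is 4.

Treewidth 4.
Bags: B1 = {a, b, c, d, e}
Tree: (single bag)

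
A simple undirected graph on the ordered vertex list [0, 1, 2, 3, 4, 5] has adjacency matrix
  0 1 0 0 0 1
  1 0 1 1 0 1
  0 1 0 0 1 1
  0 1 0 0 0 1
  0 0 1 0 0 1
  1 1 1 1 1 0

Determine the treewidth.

2

A width-2 tree decomposition is:
Bags: B1 = {1, 2, 5}  B2 = {0, 1, 5}  B3 = {1, 3, 5}  B4 = {2, 4, 5}
Tree: B1–B2, B1–B3, B1–B4
The largest bag has 3 vertices, giving width 2; this decomposition certifies tw(G) ≤ 2. On the other hand G contains the 3-clique {0, 1, 5}. A clique must lie in a single bag of any decomposition, so no decomposition can have width below 2. Hence tw(G) = 2 exactly.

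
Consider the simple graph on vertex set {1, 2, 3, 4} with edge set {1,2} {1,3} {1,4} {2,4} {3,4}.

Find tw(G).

2

A width-2 tree decomposition is:
Bags: B1 = {1, 3, 4}  B2 = {1, 2, 4}
Tree: B1–B2
Each bag holds 3 vertices, so the decomposition has width 2, which upper-bounds the treewidth. For the lower bound, the 3 vertices {1, 2, 4} are pairwise adjacent, and any tree decomposition puts a clique entirely inside one bag — forcing width ≥ 2. Therefore the treewidth is 2.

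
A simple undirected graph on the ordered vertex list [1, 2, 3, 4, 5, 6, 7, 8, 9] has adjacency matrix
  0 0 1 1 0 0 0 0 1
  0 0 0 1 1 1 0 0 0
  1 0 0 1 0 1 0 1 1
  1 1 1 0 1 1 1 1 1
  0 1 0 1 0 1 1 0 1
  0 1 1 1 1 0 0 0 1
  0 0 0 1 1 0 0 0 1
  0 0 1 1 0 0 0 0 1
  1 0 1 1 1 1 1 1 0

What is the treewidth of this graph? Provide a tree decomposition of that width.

Each bag holds 4 vertices, so the decomposition has width 3, which upper-bounds the treewidth. For the lower bound, the 4 vertices {3, 4, 8, 9} are pairwise adjacent, and any tree decomposition puts a clique entirely inside one bag — forcing width ≥ 3. The upper and lower bounds meet at 3, so that is the treewidth.

Treewidth 3.
Bags: B1 = {3, 4, 6, 9}  B2 = {4, 5, 6, 9}  B3 = {1, 3, 4, 9}  B4 = {3, 4, 8, 9}  B5 = {4, 5, 7, 9}  B6 = {2, 4, 5, 6}
Tree: B1–B2, B1–B3, B3–B4, B2–B5, B2–B6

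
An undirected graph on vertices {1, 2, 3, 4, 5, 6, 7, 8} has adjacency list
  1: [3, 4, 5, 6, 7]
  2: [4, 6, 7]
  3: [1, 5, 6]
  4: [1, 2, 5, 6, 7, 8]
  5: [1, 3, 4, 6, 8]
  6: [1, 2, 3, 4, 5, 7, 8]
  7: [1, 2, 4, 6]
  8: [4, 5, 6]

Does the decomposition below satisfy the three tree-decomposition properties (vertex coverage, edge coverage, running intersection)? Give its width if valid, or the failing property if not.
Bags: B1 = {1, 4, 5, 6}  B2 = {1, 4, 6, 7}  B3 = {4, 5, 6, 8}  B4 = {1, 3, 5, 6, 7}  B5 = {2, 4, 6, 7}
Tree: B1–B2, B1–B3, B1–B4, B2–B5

No — bags containing vertex 7 are not connected in the tree.

A tree decomposition must satisfy three properties: every vertex lies in some bag; for every edge, both endpoints lie together in some bag; and for every vertex, the bags containing it form a connected subtree. Here bags containing vertex 7 are not connected in the tree, so the decomposition is invalid.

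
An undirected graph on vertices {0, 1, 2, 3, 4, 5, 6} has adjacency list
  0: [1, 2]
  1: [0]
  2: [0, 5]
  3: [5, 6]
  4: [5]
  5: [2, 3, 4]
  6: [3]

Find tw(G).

A width-1 tree decomposition is:
Bags: B1 = {3, 6}  B2 = {3, 5}  B3 = {2, 5}  B4 = {0, 2}  B5 = {0, 1}  B6 = {4, 5}
Tree: B1–B2, B2–B3, B3–B4, B4–B5, B3–B6
Every bag has size at most 2, so the width is 2 − 1 = 1 and tw(G) ≤ 1. Any graph with an edge has treewidth ≥ 1, and G has the edge 6–3. Therefore the treewidth is 1.

1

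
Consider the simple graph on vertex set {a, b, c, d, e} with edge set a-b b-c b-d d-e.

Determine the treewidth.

1

A width-1 tree decomposition is:
Bags: B1 = {b, d}  B2 = {b, c}  B3 = {a, b}  B4 = {d, e}
Tree: B1–B2, B1–B3, B1–B4
Each bag holds 2 vertices, so the decomposition has width 1, which upper-bounds the treewidth. Any graph with an edge has treewidth ≥ 1, and G has the edge b–d. Hence tw(G) = 1 exactly.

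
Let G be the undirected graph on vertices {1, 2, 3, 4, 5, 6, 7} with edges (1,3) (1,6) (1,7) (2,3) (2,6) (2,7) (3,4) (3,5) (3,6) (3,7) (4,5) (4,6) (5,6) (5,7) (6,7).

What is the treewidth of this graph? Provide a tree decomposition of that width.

Every bag has size at most 4, so the width is 4 − 1 = 3 and tw(G) ≤ 3. For the lower bound, the 4 vertices {3, 4, 5, 6} are pairwise adjacent, and any tree decomposition puts a clique entirely inside one bag — forcing width ≥ 3. Therefore the treewidth is 3.

Treewidth 3.
One optimal decomposition is:
Bags: B1 = {2, 3, 6, 7}  B2 = {1, 3, 6, 7}  B3 = {3, 5, 6, 7}  B4 = {3, 4, 5, 6}
Tree: B1–B2, B1–B3, B3–B4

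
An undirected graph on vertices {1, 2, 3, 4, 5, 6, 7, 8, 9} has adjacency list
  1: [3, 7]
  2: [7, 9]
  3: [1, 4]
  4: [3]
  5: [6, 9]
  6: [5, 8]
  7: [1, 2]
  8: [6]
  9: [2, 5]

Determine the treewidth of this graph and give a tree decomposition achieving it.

Treewidth 1.
One such decomposition:
Bags: B1 = {3, 4}  B2 = {1, 3}  B3 = {1, 7}  B4 = {2, 7}  B5 = {2, 9}  B6 = {5, 9}  B7 = {5, 6}  B8 = {6, 8}
Tree: B1–B2, B2–B3, B3–B4, B4–B5, B5–B6, B6–B7, B7–B8

The largest bag has 2 vertices, giving width 1; this decomposition certifies tw(G) ≤ 1. Since G has at least one edge (e.g. 4–3), it is not an edgeless graph, so tw(G) ≥ 1. Therefore the treewidth is 1.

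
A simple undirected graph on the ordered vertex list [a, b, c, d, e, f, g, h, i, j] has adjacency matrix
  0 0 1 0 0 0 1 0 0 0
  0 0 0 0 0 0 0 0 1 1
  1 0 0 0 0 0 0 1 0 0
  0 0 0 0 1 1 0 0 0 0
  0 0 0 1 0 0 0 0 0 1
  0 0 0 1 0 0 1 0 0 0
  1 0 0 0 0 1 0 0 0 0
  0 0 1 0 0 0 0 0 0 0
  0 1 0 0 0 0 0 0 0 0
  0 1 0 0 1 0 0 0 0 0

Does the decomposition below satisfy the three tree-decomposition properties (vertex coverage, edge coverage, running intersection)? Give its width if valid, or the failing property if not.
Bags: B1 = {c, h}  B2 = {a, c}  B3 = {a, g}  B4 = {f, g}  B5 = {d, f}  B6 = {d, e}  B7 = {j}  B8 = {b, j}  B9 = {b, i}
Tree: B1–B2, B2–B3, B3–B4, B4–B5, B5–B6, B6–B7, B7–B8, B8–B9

A tree decomposition must satisfy three properties: every vertex lies in some bag; for every edge, both endpoints lie together in some bag; and for every vertex, the bags containing it form a connected subtree. Here edge (e,j) lies in no bag, so the decomposition is invalid.

No — edge (e,j) lies in no bag.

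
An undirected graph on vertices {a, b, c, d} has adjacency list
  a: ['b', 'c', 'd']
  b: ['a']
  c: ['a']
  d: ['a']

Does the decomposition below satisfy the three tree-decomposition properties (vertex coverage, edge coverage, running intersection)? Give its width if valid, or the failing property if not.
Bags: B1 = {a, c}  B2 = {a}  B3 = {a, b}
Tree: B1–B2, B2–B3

No — vertex d appears in no bag.

A tree decomposition must satisfy three properties: every vertex lies in some bag; for every edge, both endpoints lie together in some bag; and for every vertex, the bags containing it form a connected subtree. Here vertex d appears in no bag, so the decomposition is invalid.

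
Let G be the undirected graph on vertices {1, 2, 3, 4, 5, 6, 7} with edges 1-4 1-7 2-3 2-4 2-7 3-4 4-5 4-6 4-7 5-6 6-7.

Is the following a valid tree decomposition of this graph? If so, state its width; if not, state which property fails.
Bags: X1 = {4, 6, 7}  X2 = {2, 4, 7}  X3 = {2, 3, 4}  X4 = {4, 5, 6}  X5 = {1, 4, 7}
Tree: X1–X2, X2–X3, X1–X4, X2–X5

Every vertex of G appears in some bag (union = {1, 2, 3, 4, 5, 6, 7}); every edge is covered by a bag; and for each vertex v the set of bags containing v is connected in the bag tree. The decomposition is therefore valid. The largest bag has 3 vertices, so the width is 2.

Yes; width 2.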